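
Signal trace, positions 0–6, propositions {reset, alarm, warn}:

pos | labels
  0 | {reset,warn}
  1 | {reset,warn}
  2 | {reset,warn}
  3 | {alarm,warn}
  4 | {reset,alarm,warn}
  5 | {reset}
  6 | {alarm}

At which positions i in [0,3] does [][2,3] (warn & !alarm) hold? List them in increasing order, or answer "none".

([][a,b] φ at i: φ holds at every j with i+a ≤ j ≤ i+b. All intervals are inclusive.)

Evaluate at each i in [0,3]:
  i=0: ✗ (fails at j=3)
  i=1: ✗ (fails at j=3)
  i=2: ✗ (fails at j=4)
  i=3: ✗ (fails at j=5)

none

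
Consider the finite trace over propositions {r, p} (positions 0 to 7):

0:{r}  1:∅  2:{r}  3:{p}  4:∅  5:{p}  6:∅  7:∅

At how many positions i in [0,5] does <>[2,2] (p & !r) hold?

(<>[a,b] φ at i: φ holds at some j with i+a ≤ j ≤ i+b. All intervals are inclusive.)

2

Evaluate at each i in [0,5]:
  i=0: ✗ (none in [2,2])
  i=1: ✓ (witness j=3)
  i=2: ✗ (none in [4,4])
  i=3: ✓ (witness j=5)
  i=4: ✗ (none in [6,6])
  i=5: ✗ (none in [7,7])
Positions where it holds: {1, 3} → 2.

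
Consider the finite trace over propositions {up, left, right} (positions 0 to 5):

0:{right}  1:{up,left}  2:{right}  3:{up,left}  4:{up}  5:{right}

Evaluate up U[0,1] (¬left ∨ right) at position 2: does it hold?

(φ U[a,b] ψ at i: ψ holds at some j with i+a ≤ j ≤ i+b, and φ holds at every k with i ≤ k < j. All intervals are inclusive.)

Need some j in [2,3] with (¬left ∨ right), and up at every k in [2,j-1].
  j=2: (¬left ∨ right) holds; no prefix to check → satisfied.

Yes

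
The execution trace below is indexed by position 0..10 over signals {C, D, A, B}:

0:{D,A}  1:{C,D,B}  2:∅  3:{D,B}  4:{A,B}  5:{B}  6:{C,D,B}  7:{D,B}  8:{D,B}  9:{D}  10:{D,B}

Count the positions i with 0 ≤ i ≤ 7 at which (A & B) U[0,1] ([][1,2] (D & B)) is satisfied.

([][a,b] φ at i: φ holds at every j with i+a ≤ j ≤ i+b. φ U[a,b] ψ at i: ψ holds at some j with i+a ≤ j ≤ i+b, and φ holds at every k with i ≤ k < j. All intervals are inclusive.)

3

Evaluate at each i in [0,7]:
  i=0: ✗ (no rhs in [0,1])
  i=1: ✗ (no rhs in [1,2])
  i=2: ✗ (no rhs in [2,3])
  i=3: ✗ (no rhs in [3,4])
  i=4: ✓ (rhs at j=5; lhs holds on [4,4])
  i=5: ✓ (rhs at j=5)
  i=6: ✓ (rhs at j=6)
  i=7: ✗ (no rhs in [7,8])
Positions where it holds: {4, 5, 6} → 3.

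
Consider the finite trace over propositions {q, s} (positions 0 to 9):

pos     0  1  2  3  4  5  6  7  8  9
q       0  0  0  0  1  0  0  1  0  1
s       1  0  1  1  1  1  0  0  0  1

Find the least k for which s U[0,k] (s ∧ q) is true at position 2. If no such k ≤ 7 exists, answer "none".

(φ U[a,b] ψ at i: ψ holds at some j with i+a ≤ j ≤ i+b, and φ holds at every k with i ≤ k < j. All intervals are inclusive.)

Need earliest j ≥ 2 with (s ∧ q), and s at every k in [2,j-1].
  j=2: rhs fails.
  j=3: rhs fails.
  j=4: rhs holds; lhs holds on [2,3]. k = 2.

2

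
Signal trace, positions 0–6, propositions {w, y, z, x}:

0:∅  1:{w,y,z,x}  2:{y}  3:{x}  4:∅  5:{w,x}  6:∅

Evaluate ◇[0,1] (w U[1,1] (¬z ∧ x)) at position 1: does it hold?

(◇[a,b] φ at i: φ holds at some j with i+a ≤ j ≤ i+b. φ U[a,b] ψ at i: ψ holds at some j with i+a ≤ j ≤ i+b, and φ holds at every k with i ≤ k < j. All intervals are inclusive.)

No

Check (w U[1,1] (¬z ∧ x)) at each j in [1,2]:
  j=1: fails
  j=2: fails
No position in the window satisfies it → formula fails.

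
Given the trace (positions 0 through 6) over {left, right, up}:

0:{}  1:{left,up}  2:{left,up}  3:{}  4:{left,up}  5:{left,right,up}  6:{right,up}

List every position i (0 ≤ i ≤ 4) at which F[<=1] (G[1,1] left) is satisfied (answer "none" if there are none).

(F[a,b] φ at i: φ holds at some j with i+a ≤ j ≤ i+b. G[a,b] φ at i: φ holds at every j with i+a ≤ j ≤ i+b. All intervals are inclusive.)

0, 1, 2, 3, 4

Evaluate at each i in [0,4]:
  i=0: ✓ (witness j=0)
  i=1: ✓ (witness j=1)
  i=2: ✓ (witness j=3)
  i=3: ✓ (witness j=3)
  i=4: ✓ (witness j=4)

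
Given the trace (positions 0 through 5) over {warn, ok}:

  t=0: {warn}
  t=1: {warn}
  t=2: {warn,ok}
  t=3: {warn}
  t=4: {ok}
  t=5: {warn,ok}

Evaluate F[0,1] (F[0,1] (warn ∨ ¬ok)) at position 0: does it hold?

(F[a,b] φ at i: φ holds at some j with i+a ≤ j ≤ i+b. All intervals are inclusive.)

Check F[0,1] (warn ∨ ¬ok) at each j in [0,1]:
  j=0: holds (witness at 0)
  j=1: holds (witness at 1)
Found at j=0 → formula holds.

Yes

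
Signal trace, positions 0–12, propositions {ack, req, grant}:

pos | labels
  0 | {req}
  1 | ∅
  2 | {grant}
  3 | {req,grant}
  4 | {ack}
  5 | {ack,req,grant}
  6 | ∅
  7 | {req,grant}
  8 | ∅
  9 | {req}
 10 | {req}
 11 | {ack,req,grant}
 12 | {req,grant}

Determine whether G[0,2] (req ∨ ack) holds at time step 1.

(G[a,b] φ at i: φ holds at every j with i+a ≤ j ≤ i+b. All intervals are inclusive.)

False

Check (req ∨ ack) at every j in [1,3]:
  j=1: false
  j=2: false
  j=3: true
Fails at j=1 → formula fails.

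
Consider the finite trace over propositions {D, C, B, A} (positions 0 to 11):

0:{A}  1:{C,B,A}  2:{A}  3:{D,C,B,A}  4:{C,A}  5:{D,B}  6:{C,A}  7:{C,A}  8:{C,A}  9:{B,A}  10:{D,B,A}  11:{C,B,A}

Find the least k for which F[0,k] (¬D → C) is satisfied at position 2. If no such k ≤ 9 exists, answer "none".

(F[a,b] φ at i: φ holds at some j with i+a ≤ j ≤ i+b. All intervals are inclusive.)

Scan j = 2,3,… for (¬D → C):
  j=2: fails
  j=3: holds
First hit at j=3, so smallest k = 3-2 = 1.

1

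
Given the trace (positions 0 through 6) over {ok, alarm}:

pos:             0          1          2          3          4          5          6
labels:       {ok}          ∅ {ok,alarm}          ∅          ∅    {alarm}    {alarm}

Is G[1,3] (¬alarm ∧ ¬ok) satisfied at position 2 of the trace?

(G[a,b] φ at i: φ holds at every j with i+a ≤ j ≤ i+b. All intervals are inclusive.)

Check (¬alarm ∧ ¬ok) at every j in [3,5]:
  j=3: true
  j=4: true
  j=5: false
Fails at j=5 → formula fails.

No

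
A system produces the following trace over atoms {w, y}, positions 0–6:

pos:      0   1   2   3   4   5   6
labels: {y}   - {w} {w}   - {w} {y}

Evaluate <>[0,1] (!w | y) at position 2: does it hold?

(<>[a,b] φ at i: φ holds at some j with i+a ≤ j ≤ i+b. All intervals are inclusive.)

False

Check (!w | y) at each j in [2,3]:
  j=2: false
  j=3: false
No position in the window satisfies it → formula fails.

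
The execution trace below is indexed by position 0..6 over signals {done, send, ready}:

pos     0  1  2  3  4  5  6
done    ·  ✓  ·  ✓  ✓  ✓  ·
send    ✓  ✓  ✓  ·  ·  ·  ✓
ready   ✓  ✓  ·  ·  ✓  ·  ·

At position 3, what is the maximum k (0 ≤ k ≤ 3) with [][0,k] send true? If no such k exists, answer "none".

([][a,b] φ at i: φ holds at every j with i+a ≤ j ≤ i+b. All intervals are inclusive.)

none

send must hold from j=3 onward; find where it first fails.
  j=3: fails → no k works.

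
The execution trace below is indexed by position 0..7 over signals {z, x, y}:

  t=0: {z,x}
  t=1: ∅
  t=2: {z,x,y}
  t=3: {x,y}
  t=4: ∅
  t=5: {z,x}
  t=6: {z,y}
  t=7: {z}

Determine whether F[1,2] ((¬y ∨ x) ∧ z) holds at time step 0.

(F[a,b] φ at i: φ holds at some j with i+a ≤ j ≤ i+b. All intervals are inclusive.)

Check ((¬y ∨ x) ∧ z) at each j in [1,2]:
  j=1: false
  j=2: true
Found at j=2 → formula holds.

True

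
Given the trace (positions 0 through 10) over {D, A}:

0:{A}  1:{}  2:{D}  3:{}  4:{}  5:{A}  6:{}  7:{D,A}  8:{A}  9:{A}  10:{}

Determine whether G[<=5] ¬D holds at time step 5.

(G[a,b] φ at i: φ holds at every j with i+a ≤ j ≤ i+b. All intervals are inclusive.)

Check ¬D at every j in [5,10]:
  j=5: true
  j=6: true
  j=7: false
  j=8: true
  j=9: true
  j=10: true
Fails at j=7 → formula fails.

No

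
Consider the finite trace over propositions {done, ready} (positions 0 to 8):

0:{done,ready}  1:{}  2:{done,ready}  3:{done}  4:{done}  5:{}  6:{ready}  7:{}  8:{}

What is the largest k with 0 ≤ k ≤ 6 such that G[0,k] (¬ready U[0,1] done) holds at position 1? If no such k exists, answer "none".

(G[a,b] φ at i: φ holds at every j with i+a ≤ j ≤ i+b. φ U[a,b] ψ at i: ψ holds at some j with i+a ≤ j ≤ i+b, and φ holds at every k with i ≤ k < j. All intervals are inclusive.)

(¬ready U[0,1] done) must hold from j=1 onward; find where it first fails.
  j=1: holds
  j=2: holds
  j=3: holds
  j=4: holds
  j=5: fails
Holds on [1,4], so largest k = 3.

3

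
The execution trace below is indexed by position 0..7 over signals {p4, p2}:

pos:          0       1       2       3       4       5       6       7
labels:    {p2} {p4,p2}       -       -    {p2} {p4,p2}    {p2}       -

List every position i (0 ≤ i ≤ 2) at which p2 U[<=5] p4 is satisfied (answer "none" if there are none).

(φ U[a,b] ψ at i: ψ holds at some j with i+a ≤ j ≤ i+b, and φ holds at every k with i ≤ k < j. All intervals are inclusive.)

Evaluate at each i in [0,2]:
  i=0: ✓ (rhs at j=1; lhs holds on [0,0])
  i=1: ✓ (rhs at j=1)
  i=2: ✗ (lhs fails at k=2 before rhs at j=5)

0, 1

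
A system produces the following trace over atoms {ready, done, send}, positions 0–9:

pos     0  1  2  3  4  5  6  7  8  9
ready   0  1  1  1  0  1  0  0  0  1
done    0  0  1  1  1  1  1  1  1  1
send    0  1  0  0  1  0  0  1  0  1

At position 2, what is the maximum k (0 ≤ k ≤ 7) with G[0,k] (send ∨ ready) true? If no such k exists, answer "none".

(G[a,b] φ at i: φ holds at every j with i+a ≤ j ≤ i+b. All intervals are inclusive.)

3

(send ∨ ready) must hold from j=2 onward; find where it first fails.
  j=2: holds
  j=3: holds
  j=4: holds
  j=5: holds
  j=6: fails
Holds on [2,5], so largest k = 3.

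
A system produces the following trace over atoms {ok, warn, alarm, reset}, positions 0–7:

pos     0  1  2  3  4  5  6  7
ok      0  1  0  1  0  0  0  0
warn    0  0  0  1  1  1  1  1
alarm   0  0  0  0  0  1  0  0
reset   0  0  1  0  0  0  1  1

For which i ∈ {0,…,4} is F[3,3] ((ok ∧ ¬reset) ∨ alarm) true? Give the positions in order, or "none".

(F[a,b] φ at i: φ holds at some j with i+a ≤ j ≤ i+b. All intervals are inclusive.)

Evaluate at each i in [0,4]:
  i=0: ✓ (witness j=3)
  i=1: ✗ (none in [4,4])
  i=2: ✓ (witness j=5)
  i=3: ✗ (none in [6,6])
  i=4: ✗ (none in [7,7])

0, 2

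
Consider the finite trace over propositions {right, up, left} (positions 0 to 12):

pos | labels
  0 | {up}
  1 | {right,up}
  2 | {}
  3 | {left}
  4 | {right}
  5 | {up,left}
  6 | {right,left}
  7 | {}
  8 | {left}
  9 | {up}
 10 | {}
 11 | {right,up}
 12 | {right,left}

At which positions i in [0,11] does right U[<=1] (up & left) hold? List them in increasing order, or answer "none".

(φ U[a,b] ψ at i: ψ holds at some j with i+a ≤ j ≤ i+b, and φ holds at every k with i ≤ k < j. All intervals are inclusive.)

Evaluate at each i in [0,11]:
  i=0: ✗ (no rhs in [0,1])
  i=1: ✗ (no rhs in [1,2])
  i=2: ✗ (no rhs in [2,3])
  i=3: ✗ (no rhs in [3,4])
  i=4: ✓ (rhs at j=5; lhs holds on [4,4])
  i=5: ✓ (rhs at j=5)
  i=6: ✗ (no rhs in [6,7])
  i=7: ✗ (no rhs in [7,8])
  i=8: ✗ (no rhs in [8,9])
  i=9: ✗ (no rhs in [9,10])
  i=10: ✗ (no rhs in [10,11])
  i=11: ✗ (no rhs in [11,12])

4, 5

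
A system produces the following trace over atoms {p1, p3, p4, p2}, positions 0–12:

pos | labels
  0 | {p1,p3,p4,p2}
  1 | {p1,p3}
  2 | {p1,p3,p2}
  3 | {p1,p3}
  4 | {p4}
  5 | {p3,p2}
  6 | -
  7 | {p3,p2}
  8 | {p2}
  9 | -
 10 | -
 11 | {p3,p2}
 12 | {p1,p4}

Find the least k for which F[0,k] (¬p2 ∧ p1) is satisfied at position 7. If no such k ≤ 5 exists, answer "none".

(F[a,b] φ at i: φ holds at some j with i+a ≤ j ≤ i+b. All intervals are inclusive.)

Scan j = 7,8,… for (¬p2 ∧ p1):
  j=7: fails
  j=8: fails
  j=9: fails
  j=10: fails
  j=11: fails
  j=12: holds
First hit at j=12, so smallest k = 12-7 = 5.

5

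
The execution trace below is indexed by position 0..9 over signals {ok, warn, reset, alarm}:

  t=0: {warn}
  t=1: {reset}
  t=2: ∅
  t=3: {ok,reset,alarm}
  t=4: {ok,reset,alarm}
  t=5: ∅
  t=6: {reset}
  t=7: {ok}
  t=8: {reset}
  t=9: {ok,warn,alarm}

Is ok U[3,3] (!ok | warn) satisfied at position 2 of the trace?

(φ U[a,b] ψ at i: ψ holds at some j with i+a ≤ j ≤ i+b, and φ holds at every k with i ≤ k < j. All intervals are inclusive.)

No

Need some j in [5,5] with (!ok | warn), and ok at every k in [2,j-1].
  j=5: (!ok | warn) holds, but ok fails at k=2 → not this j.
No j in the window works → until fails.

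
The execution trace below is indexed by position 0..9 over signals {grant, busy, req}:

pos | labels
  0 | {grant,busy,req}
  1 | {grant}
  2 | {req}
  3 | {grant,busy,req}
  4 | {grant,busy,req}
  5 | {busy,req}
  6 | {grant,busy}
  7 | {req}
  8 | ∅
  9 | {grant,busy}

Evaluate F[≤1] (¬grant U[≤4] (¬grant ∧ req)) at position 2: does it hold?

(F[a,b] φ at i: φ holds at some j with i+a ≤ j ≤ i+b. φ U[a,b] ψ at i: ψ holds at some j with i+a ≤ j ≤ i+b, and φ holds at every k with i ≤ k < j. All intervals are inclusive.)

Holds

Check (¬grant U[≤4] (¬grant ∧ req)) at each j in [2,3]:
  j=2: holds
  j=3: fails
Found at j=2 → formula holds.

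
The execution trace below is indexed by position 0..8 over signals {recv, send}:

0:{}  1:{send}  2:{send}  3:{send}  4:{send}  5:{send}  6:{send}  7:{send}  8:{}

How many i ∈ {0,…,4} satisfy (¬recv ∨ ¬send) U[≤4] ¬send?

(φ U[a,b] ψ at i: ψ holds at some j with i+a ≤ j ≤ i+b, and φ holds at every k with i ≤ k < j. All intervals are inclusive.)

Evaluate at each i in [0,4]:
  i=0: ✓ (rhs at j=0)
  i=1: ✗ (no rhs in [1,5])
  i=2: ✗ (no rhs in [2,6])
  i=3: ✗ (no rhs in [3,7])
  i=4: ✓ (rhs at j=8; lhs holds on [4,7])
Positions where it holds: {0, 4} → 2.

2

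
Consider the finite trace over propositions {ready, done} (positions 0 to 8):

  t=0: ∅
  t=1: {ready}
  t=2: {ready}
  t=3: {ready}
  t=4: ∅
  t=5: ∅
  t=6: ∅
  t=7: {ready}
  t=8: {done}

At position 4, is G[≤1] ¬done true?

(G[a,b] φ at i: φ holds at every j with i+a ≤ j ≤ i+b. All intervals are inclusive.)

Check ¬done at every j in [4,5]:
  j=4: true
  j=5: true
All positions satisfy it → formula holds.

Holds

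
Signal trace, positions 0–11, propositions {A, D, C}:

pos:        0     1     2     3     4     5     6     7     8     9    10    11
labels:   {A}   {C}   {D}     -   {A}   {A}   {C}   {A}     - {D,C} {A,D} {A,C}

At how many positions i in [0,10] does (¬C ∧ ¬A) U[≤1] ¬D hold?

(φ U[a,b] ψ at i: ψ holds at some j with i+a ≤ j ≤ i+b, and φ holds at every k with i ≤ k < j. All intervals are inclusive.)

Evaluate at each i in [0,10]:
  i=0: ✓ (rhs at j=0)
  i=1: ✓ (rhs at j=1)
  i=2: ✓ (rhs at j=3; lhs holds on [2,2])
  i=3: ✓ (rhs at j=3)
  i=4: ✓ (rhs at j=4)
  i=5: ✓ (rhs at j=5)
  i=6: ✓ (rhs at j=6)
  i=7: ✓ (rhs at j=7)
  i=8: ✓ (rhs at j=8)
  i=9: ✗ (no rhs in [9,10])
  i=10: ✗ (lhs fails at k=10 before rhs at j=11)
Positions where it holds: {0, 1, 2, 3, 4, 5, 6, 7, 8} → 9.

9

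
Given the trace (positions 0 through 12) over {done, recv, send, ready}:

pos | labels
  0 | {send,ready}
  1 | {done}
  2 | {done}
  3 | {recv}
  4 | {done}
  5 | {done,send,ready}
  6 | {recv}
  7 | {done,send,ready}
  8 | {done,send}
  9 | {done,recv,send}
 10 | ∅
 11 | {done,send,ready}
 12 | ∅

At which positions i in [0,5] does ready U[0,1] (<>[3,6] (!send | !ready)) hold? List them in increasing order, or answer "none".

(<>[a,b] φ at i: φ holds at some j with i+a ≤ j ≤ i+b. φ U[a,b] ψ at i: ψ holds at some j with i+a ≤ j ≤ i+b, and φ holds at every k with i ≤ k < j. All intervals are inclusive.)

0, 1, 2, 3, 4, 5

Evaluate at each i in [0,5]:
  i=0: ✓ (rhs at j=0)
  i=1: ✓ (rhs at j=1)
  i=2: ✓ (rhs at j=2)
  i=3: ✓ (rhs at j=3)
  i=4: ✓ (rhs at j=4)
  i=5: ✓ (rhs at j=5)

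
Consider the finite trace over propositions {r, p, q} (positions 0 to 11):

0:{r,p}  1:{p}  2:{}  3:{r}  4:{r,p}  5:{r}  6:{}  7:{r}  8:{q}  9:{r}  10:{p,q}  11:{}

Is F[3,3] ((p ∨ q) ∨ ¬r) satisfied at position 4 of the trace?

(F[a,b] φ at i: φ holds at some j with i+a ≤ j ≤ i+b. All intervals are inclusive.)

Does not hold

Check ((p ∨ q) ∨ ¬r) at each j in [7,7]:
  j=7: false
No position in the window satisfies it → formula fails.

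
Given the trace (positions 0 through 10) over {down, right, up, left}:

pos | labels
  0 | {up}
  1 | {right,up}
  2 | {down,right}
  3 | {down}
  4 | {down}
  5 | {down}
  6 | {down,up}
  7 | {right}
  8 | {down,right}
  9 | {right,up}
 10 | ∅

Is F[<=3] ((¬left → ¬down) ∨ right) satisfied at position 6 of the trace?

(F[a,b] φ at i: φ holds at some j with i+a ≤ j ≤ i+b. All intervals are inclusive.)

True

Check ((¬left → ¬down) ∨ right) at each j in [6,9]:
  j=6: false
  j=7: true
  j=8: true
  j=9: true
Found at j=7 → formula holds.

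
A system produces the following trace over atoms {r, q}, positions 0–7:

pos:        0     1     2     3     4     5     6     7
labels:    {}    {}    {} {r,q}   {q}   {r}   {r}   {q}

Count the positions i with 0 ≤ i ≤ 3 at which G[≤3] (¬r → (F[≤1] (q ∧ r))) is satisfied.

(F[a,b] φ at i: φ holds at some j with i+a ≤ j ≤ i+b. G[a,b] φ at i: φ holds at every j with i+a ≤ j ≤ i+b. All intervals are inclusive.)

0

Evaluate at each i in [0,3]:
  i=0: ✗ (fails at j=0)
  i=1: ✗ (fails at j=1)
  i=2: ✗ (fails at j=4)
  i=3: ✗ (fails at j=4)
Positions where it holds: {} → 0.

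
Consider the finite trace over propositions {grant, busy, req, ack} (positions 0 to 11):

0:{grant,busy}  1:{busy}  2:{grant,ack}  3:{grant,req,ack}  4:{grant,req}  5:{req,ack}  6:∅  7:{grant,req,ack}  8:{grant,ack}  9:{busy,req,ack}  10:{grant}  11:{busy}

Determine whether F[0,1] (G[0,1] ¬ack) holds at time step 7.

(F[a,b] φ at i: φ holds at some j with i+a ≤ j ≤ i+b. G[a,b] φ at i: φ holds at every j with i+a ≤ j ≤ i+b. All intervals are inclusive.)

No

Check G[0,1] ¬ack at each j in [7,8]:
  j=7: fails at 7
  j=8: fails at 8
No position in the window satisfies it → formula fails.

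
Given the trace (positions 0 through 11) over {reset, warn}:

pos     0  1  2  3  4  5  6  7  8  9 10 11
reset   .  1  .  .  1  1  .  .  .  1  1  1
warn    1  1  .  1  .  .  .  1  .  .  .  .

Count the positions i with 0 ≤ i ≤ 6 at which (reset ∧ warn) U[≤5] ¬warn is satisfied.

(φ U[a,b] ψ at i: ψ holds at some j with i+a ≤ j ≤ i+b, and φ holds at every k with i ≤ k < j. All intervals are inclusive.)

Evaluate at each i in [0,6]:
  i=0: ✗ (lhs fails at k=0 before rhs at j=2)
  i=1: ✓ (rhs at j=2; lhs holds on [1,1])
  i=2: ✓ (rhs at j=2)
  i=3: ✗ (lhs fails at k=3 before rhs at j=4)
  i=4: ✓ (rhs at j=4)
  i=5: ✓ (rhs at j=5)
  i=6: ✓ (rhs at j=6)
Positions where it holds: {1, 2, 4, 5, 6} → 5.

5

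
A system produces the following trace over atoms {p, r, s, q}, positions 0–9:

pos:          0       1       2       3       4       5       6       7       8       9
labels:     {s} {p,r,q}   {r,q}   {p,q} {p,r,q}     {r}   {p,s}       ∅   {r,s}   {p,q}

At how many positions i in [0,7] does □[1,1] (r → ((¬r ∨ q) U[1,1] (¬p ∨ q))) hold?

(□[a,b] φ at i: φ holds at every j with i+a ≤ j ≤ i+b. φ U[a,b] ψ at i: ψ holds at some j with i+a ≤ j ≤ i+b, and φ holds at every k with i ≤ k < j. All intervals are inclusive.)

Evaluate at each i in [0,7]:
  i=0: ✓ (all of [1,1])
  i=1: ✓ (all of [2,2])
  i=2: ✓ (all of [3,3])
  i=3: ✓ (all of [4,4])
  i=4: ✗ (fails at j=5)
  i=5: ✓ (all of [6,6])
  i=6: ✓ (all of [7,7])
  i=7: ✗ (fails at j=8)
Positions where it holds: {0, 1, 2, 3, 5, 6} → 6.

6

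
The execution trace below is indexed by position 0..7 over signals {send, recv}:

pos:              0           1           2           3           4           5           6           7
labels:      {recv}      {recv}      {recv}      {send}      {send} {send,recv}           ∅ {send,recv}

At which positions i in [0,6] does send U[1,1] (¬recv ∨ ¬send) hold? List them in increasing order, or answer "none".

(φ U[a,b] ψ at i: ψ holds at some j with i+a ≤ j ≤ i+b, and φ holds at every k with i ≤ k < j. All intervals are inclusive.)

3, 5

Evaluate at each i in [0,6]:
  i=0: ✗ (lhs fails at k=0 before rhs at j=1)
  i=1: ✗ (lhs fails at k=1 before rhs at j=2)
  i=2: ✗ (lhs fails at k=2 before rhs at j=3)
  i=3: ✓ (rhs at j=4; lhs holds on [3,3])
  i=4: ✗ (no rhs in [5,5])
  i=5: ✓ (rhs at j=6; lhs holds on [5,5])
  i=6: ✗ (no rhs in [7,7])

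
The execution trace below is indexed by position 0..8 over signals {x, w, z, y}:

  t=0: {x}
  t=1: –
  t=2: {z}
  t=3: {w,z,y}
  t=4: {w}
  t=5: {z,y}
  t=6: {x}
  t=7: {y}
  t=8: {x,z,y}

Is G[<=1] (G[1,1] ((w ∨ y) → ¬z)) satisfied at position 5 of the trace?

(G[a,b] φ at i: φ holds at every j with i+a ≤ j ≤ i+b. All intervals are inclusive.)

Holds

Check G[1,1] ((w ∨ y) → ¬z) at every j in [5,6]:
  j=5: holds on [6,6]
  j=6: holds on [7,7]
All positions satisfy it → formula holds.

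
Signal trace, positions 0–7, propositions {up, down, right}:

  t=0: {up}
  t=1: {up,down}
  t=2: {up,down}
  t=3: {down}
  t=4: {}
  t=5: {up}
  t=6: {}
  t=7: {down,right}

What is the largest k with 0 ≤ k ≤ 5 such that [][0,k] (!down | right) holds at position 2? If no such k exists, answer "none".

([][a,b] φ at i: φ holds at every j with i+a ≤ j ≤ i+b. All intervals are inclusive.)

none

(!down | right) must hold from j=2 onward; find where it first fails.
  j=2: fails → no k works.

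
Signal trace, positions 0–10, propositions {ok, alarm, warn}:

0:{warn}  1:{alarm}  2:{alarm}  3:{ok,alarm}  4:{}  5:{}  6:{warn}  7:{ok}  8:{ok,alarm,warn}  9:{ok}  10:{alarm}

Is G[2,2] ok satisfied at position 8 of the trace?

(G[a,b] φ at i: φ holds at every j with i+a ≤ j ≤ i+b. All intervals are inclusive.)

False

Check ok at every j in [10,10]:
  j=10: false
Fails at j=10 → formula fails.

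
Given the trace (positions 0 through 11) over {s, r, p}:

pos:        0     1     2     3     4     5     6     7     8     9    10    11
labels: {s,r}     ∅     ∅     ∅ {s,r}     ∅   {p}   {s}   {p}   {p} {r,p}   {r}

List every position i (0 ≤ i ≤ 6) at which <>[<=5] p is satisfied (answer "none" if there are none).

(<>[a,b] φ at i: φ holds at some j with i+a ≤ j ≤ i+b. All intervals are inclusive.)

1, 2, 3, 4, 5, 6

Evaluate at each i in [0,6]:
  i=0: ✗ (none in [0,5])
  i=1: ✓ (witness j=6)
  i=2: ✓ (witness j=6)
  i=3: ✓ (witness j=6)
  i=4: ✓ (witness j=6)
  i=5: ✓ (witness j=6)
  i=6: ✓ (witness j=6)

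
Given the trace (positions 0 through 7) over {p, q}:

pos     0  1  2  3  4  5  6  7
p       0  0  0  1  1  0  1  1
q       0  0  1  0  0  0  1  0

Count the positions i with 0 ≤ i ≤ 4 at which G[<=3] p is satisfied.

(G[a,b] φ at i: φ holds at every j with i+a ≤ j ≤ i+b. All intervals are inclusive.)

0

Evaluate at each i in [0,4]:
  i=0: ✗ (fails at j=0)
  i=1: ✗ (fails at j=1)
  i=2: ✗ (fails at j=2)
  i=3: ✗ (fails at j=5)
  i=4: ✗ (fails at j=5)
Positions where it holds: {} → 0.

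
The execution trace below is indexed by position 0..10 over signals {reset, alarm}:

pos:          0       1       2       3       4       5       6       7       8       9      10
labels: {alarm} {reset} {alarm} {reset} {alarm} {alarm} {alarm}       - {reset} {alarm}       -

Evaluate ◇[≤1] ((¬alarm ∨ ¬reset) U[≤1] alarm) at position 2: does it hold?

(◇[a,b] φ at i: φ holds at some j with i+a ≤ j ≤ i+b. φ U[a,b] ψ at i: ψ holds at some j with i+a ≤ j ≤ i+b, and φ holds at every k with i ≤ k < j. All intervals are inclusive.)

True

Check ((¬alarm ∨ ¬reset) U[≤1] alarm) at each j in [2,3]:
  j=2: holds
  j=3: holds
Found at j=2 → formula holds.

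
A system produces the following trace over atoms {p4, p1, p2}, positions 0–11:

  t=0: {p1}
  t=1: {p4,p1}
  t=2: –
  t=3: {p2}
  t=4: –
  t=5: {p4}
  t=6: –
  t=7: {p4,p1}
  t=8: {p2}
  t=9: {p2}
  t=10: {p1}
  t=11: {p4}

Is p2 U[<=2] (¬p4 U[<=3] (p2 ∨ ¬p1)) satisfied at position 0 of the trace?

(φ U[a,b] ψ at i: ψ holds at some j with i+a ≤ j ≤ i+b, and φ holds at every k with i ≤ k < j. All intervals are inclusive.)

Does not hold

Need some j in [0,2] with (¬p4 U[<=3] (p2 ∨ ¬p1)), and p2 at every k in [0,j-1].
  j=0: (¬p4 U[<=3] (p2 ∨ ¬p1)) — fails.
  j=1: (¬p4 U[<=3] (p2 ∨ ¬p1)) — fails.
  j=2: (¬p4 U[<=3] (p2 ∨ ¬p1)) holds, but p2 fails at k=0 → not this j.
No j in the window works → until fails.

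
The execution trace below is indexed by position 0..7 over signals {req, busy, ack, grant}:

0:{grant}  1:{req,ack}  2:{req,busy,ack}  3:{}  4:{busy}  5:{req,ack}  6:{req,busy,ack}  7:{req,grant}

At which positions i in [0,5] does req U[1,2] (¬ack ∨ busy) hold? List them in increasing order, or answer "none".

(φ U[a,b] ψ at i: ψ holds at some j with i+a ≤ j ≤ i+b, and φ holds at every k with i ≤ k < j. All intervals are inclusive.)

Evaluate at each i in [0,5]:
  i=0: ✗ (lhs fails at k=0 before rhs at j=2)
  i=1: ✓ (rhs at j=2; lhs holds on [1,1])
  i=2: ✓ (rhs at j=3; lhs holds on [2,2])
  i=3: ✗ (lhs fails at k=3 before rhs at j=4)
  i=4: ✗ (lhs fails at k=4 before rhs at j=6)
  i=5: ✓ (rhs at j=6; lhs holds on [5,5])

1, 2, 5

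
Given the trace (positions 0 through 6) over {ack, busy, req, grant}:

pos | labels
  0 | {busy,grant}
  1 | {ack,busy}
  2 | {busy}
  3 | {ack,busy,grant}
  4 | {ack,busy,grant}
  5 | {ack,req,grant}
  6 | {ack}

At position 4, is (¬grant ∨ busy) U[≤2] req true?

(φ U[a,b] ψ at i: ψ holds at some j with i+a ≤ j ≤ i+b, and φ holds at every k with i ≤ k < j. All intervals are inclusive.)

Need some j in [4,6] with req, and (¬grant ∨ busy) at every k in [4,j-1].
  j=4: req false.
  j=5: req holds; (¬grant ∨ busy) holds at every k in [4,4] → satisfied.

Holds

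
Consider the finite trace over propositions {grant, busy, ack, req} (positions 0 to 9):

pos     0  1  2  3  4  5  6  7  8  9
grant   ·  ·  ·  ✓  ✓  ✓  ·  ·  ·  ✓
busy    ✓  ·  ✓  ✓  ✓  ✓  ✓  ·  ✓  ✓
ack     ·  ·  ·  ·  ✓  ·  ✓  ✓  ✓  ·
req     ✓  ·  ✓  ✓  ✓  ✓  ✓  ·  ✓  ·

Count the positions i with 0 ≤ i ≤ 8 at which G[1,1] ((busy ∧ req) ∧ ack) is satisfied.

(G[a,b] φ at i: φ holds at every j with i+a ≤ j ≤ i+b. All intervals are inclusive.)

Evaluate at each i in [0,8]:
  i=0: ✗ (fails at j=1)
  i=1: ✗ (fails at j=2)
  i=2: ✗ (fails at j=3)
  i=3: ✓ (all of [4,4])
  i=4: ✗ (fails at j=5)
  i=5: ✓ (all of [6,6])
  i=6: ✗ (fails at j=7)
  i=7: ✓ (all of [8,8])
  i=8: ✗ (fails at j=9)
Positions where it holds: {3, 5, 7} → 3.

3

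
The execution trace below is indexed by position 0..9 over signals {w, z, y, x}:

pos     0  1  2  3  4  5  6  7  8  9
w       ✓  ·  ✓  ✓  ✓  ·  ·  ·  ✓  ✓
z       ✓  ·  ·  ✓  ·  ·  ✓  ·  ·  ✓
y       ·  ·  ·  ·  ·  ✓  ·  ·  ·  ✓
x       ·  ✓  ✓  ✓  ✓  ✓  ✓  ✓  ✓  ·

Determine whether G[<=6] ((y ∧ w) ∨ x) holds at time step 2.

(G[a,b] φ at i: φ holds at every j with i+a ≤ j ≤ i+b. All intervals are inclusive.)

Check ((y ∧ w) ∨ x) at every j in [2,8]:
  j=2: true
  j=3: true
  j=4: true
  j=5: true
  j=6: true
  j=7: true
  j=8: true
All positions satisfy it → formula holds.

Yes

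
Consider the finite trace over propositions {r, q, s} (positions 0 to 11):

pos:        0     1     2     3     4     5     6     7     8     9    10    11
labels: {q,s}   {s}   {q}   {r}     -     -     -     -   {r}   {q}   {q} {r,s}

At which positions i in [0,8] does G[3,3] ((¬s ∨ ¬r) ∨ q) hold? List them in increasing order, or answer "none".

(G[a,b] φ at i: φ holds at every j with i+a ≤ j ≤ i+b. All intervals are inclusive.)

Evaluate at each i in [0,8]:
  i=0: ✓ (all of [3,3])
  i=1: ✓ (all of [4,4])
  i=2: ✓ (all of [5,5])
  i=3: ✓ (all of [6,6])
  i=4: ✓ (all of [7,7])
  i=5: ✓ (all of [8,8])
  i=6: ✓ (all of [9,9])
  i=7: ✓ (all of [10,10])
  i=8: ✗ (fails at j=11)

0, 1, 2, 3, 4, 5, 6, 7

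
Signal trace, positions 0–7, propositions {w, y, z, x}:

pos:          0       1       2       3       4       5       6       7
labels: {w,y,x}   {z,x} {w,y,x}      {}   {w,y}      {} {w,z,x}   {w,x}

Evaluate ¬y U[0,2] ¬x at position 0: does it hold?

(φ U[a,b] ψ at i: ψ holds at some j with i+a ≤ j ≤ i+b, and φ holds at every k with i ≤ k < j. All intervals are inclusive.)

Does not hold

Need some j in [0,2] with ¬x, and ¬y at every k in [0,j-1].
  j=0: ¬x false.
  j=1: ¬x false.
  j=2: ¬x false.
No j in the window works → until fails.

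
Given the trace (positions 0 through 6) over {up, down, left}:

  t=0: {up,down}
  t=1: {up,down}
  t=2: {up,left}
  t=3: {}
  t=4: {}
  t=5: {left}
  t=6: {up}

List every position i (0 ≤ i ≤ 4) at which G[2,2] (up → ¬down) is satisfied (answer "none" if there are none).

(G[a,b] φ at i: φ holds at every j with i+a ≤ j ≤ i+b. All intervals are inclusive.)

0, 1, 2, 3, 4

Evaluate at each i in [0,4]:
  i=0: ✓ (all of [2,2])
  i=1: ✓ (all of [3,3])
  i=2: ✓ (all of [4,4])
  i=3: ✓ (all of [5,5])
  i=4: ✓ (all of [6,6])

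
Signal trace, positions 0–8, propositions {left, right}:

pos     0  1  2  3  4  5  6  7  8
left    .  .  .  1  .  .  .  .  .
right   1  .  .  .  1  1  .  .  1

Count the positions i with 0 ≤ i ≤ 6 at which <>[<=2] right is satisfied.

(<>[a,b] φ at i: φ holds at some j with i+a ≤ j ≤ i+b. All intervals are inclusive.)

6

Evaluate at each i in [0,6]:
  i=0: ✓ (witness j=0)
  i=1: ✗ (none in [1,3])
  i=2: ✓ (witness j=4)
  i=3: ✓ (witness j=4)
  i=4: ✓ (witness j=4)
  i=5: ✓ (witness j=5)
  i=6: ✓ (witness j=8)
Positions where it holds: {0, 2, 3, 4, 5, 6} → 6.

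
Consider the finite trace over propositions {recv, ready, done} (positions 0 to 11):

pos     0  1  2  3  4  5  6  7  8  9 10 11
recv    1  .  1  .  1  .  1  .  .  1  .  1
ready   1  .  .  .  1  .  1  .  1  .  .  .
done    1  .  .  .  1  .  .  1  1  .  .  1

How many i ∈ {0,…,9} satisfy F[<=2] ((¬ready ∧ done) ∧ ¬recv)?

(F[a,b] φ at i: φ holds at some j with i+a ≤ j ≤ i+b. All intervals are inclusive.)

Evaluate at each i in [0,9]:
  i=0: ✗ (none in [0,2])
  i=1: ✗ (none in [1,3])
  i=2: ✗ (none in [2,4])
  i=3: ✗ (none in [3,5])
  i=4: ✗ (none in [4,6])
  i=5: ✓ (witness j=7)
  i=6: ✓ (witness j=7)
  i=7: ✓ (witness j=7)
  i=8: ✗ (none in [8,10])
  i=9: ✗ (none in [9,11])
Positions where it holds: {5, 6, 7} → 3.

3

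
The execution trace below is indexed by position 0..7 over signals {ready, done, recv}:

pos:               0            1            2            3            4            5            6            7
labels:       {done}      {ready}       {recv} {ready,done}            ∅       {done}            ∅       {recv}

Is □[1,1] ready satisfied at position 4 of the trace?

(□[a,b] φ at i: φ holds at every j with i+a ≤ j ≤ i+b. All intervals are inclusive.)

Check ready at every j in [5,5]:
  j=5: false
Fails at j=5 → formula fails.

Does not hold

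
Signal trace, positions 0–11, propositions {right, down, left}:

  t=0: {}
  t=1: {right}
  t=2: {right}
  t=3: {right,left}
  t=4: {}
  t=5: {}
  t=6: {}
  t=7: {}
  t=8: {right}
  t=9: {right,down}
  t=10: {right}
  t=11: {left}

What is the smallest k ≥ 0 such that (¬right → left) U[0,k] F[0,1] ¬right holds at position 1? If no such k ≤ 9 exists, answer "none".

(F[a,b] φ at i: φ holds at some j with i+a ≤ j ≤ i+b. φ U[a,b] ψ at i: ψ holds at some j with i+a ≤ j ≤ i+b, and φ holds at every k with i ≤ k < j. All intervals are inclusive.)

Need earliest j ≥ 1 with F[0,1] ¬right, and (¬right → left) at every k in [1,j-1].
  j=1: rhs fails.
  j=2: rhs fails.
  j=3: rhs holds; lhs holds on [1,2]. k = 2.

2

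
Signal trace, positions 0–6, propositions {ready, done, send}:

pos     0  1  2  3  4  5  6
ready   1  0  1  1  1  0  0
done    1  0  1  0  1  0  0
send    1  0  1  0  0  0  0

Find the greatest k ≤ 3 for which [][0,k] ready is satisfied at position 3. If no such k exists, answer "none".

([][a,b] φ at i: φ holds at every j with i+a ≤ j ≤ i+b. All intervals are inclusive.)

1

ready must hold from j=3 onward; find where it first fails.
  j=3: holds
  j=4: holds
  j=5: fails
Holds on [3,4], so largest k = 1.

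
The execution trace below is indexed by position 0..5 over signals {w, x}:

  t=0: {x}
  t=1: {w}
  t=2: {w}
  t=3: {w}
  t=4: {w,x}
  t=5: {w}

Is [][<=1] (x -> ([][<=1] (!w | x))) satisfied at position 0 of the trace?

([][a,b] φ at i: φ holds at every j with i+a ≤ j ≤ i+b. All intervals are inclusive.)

No

Check (x -> ([][<=1] (!w | x))) at every j in [0,1]:
  j=0: antecedent true; consequent fails at 1 → ✗
  j=1: antecedent false → ✓
Fails at j=0 → formula fails.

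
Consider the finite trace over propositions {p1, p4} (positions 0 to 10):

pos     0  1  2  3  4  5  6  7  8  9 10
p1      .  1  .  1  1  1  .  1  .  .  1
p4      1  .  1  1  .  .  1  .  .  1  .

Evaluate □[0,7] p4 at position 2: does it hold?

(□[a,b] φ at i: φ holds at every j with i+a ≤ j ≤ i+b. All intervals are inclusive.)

Check p4 at every j in [2,9]:
  j=2: true
  j=3: true
  j=4: false
  j=5: false
  j=6: true
  j=7: false
  j=8: false
  j=9: true
Fails at j=4 → formula fails.

Does not hold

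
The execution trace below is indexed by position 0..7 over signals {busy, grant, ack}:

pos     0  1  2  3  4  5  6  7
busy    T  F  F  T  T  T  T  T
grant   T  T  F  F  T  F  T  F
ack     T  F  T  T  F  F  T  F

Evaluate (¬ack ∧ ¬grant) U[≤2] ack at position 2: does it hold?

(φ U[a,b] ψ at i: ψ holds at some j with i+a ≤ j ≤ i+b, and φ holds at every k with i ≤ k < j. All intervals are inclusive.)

Yes

Need some j in [2,4] with ack, and (¬ack ∧ ¬grant) at every k in [2,j-1].
  j=2: ack holds; no prefix to check → satisfied.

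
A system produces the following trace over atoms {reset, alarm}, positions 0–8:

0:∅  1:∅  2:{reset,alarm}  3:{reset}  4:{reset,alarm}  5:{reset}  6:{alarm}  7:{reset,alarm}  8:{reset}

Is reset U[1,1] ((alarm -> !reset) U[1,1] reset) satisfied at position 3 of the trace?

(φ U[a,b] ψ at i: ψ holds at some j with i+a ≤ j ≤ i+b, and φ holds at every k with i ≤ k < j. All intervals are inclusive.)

False

Need some j in [4,4] with ((alarm -> !reset) U[1,1] reset), and reset at every k in [3,j-1].
  j=4: ((alarm -> !reset) U[1,1] reset) — fails.
No j in the window works → until fails.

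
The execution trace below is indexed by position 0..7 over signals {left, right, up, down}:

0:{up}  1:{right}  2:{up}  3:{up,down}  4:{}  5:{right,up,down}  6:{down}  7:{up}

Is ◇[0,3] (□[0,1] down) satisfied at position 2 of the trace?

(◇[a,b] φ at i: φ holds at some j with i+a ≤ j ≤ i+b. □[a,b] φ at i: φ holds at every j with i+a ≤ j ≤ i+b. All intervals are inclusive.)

Check □[0,1] down at each j in [2,5]:
  j=2: fails at 2
  j=3: fails at 4
  j=4: fails at 4
  j=5: holds on [5,6]
Found at j=5 → formula holds.

True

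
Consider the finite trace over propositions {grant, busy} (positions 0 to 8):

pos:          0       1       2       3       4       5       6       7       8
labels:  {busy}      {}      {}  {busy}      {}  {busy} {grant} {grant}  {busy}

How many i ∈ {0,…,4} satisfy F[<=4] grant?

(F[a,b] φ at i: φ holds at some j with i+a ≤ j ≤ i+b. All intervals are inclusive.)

3

Evaluate at each i in [0,4]:
  i=0: ✗ (none in [0,4])
  i=1: ✗ (none in [1,5])
  i=2: ✓ (witness j=6)
  i=3: ✓ (witness j=6)
  i=4: ✓ (witness j=6)
Positions where it holds: {2, 3, 4} → 3.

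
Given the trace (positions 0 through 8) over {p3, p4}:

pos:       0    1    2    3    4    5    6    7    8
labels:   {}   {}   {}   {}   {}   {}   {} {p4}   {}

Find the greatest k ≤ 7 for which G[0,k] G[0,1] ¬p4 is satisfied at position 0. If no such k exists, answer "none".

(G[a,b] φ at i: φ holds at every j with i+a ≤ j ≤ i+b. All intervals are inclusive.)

5

G[0,1] ¬p4 must hold from j=0 onward; find where it first fails.
  j=0: holds
  j=1: holds
  j=2: holds
  j=3: holds
  j=4: holds
  j=5: holds
  j=6: fails
Holds on [0,5], so largest k = 5.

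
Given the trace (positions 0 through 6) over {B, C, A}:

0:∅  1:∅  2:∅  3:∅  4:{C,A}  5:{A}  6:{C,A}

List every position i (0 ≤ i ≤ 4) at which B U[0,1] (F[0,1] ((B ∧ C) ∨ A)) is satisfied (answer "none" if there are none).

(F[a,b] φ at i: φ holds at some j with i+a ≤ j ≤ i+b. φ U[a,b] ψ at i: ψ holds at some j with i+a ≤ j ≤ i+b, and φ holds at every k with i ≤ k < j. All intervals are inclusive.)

Evaluate at each i in [0,4]:
  i=0: ✗ (no rhs in [0,1])
  i=1: ✗ (no rhs in [1,2])
  i=2: ✗ (lhs fails at k=2 before rhs at j=3)
  i=3: ✓ (rhs at j=3)
  i=4: ✓ (rhs at j=4)

3, 4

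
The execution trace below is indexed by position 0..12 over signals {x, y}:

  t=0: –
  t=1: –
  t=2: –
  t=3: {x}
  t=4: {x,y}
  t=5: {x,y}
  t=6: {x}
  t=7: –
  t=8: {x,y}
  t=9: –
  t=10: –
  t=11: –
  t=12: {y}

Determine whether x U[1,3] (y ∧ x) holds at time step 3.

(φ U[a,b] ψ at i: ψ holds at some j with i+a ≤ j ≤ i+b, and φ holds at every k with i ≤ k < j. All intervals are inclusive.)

Need some j in [4,6] with (y ∧ x), and x at every k in [3,j-1].
  j=4: (y ∧ x) holds; x holds at every k in [3,3] → satisfied.

True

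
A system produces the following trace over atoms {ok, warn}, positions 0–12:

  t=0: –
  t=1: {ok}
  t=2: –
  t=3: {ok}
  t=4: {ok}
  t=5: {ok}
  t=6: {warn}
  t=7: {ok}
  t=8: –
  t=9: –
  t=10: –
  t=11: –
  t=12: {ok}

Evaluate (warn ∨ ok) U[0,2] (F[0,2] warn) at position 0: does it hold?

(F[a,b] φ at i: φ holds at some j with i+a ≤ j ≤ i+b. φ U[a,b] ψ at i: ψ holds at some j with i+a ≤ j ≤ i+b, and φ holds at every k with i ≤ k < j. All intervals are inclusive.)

Need some j in [0,2] with F[0,2] warn, and (warn ∨ ok) at every k in [0,j-1].
  j=0: F[0,2] warn — fails (none in [0,2]).
  j=1: F[0,2] warn — fails (none in [1,3]).
  j=2: F[0,2] warn — fails (none in [2,4]).
No j in the window works → until fails.

False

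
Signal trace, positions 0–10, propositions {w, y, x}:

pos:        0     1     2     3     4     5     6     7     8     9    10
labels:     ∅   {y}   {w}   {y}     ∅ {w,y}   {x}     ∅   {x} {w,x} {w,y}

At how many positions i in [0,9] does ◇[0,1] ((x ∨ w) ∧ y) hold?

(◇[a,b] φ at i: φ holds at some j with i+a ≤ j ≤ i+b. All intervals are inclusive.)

Evaluate at each i in [0,9]:
  i=0: ✗ (none in [0,1])
  i=1: ✗ (none in [1,2])
  i=2: ✗ (none in [2,3])
  i=3: ✗ (none in [3,4])
  i=4: ✓ (witness j=5)
  i=5: ✓ (witness j=5)
  i=6: ✗ (none in [6,7])
  i=7: ✗ (none in [7,8])
  i=8: ✗ (none in [8,9])
  i=9: ✓ (witness j=10)
Positions where it holds: {4, 5, 9} → 3.

3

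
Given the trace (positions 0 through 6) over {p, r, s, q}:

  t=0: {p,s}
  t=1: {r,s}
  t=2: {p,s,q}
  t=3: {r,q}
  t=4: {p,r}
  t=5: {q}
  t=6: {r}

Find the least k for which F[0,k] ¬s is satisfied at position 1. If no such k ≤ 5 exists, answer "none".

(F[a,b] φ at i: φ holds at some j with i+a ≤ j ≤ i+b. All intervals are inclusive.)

2

Scan j = 1,2,… for ¬s:
  j=1: fails
  j=2: fails
  j=3: holds
First hit at j=3, so smallest k = 3-1 = 2.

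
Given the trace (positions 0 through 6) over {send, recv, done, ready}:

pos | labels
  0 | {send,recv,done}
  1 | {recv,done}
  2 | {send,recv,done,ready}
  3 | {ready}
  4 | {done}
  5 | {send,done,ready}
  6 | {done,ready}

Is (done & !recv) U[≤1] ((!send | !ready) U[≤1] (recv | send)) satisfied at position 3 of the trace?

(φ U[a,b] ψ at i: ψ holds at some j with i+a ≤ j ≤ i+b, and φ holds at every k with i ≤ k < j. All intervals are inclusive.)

Need some j in [3,4] with ((!send | !ready) U[≤1] (recv | send)), and (done & !recv) at every k in [3,j-1].
  j=3: ((!send | !ready) U[≤1] (recv | send)) — fails.
  j=4: ((!send | !ready) U[≤1] (recv | send)) holds, but (done & !recv) fails at k=3 → not this j.
No j in the window works → until fails.

Does not hold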